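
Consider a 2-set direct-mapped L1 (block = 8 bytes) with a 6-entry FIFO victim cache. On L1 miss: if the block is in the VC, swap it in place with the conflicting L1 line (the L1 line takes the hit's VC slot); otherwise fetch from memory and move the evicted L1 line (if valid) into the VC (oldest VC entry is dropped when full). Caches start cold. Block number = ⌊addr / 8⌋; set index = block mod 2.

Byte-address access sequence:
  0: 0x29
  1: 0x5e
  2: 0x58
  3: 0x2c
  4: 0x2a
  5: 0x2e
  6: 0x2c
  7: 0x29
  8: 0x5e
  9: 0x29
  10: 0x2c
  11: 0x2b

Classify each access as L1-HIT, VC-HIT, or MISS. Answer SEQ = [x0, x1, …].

0: 0x29 (blk 5, set 1) → MISS  vc=[]
1: 0x5e (blk 11, set 1) → MISS  vc=[5]
2: 0x58 (blk 11, set 1) → L1-HIT  vc=[5]
3: 0x2c (blk 5, set 1) → VC-HIT  vc=[11]
4: 0x2a (blk 5, set 1) → L1-HIT  vc=[11]
5: 0x2e (blk 5, set 1) → L1-HIT  vc=[11]
6: 0x2c (blk 5, set 1) → L1-HIT  vc=[11]
7: 0x29 (blk 5, set 1) → L1-HIT  vc=[11]
8: 0x5e (blk 11, set 1) → VC-HIT  vc=[5]
9: 0x29 (blk 5, set 1) → VC-HIT  vc=[11]
10: 0x2c (blk 5, set 1) → L1-HIT  vc=[11]
11: 0x2b (blk 5, set 1) → L1-HIT  vc=[11]

SEQ = [MISS, MISS, L1-HIT, VC-HIT, L1-HIT, L1-HIT, L1-HIT, L1-HIT, VC-HIT, VC-HIT, L1-HIT, L1-HIT]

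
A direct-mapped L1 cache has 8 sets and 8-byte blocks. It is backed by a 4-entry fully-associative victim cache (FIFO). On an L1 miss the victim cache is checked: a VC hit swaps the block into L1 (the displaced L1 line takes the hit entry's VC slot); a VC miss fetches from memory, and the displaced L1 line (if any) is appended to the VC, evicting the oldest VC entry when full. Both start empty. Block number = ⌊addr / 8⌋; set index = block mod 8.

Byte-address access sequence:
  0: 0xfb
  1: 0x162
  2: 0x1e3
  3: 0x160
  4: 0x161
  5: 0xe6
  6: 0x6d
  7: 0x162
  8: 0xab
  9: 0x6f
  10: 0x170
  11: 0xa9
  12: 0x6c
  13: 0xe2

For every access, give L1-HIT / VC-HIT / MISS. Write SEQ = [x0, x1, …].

SEQ = [MISS, MISS, MISS, VC-HIT, L1-HIT, MISS, MISS, VC-HIT, MISS, VC-HIT, MISS, VC-HIT, VC-HIT, VC-HIT]

0: 0xfb (blk 31, set 7) → MISS  vc=[]
1: 0x162 (blk 44, set 4) → MISS  vc=[]
2: 0x1e3 (blk 60, set 4) → MISS  vc=[44]
3: 0x160 (blk 44, set 4) → VC-HIT  vc=[60]
4: 0x161 (blk 44, set 4) → L1-HIT  vc=[60]
5: 0xe6 (blk 28, set 4) → MISS  vc=[60, 44]
6: 0x6d (blk 13, set 5) → MISS  vc=[60, 44]
7: 0x162 (blk 44, set 4) → VC-HIT  vc=[60, 28]
8: 0xab (blk 21, set 5) → MISS  vc=[60, 28, 13]
9: 0x6f (blk 13, set 5) → VC-HIT  vc=[60, 28, 21]
10: 0x170 (blk 46, set 6) → MISS  vc=[60, 28, 21]
11: 0xa9 (blk 21, set 5) → VC-HIT  vc=[60, 28, 13]
12: 0x6c (blk 13, set 5) → VC-HIT  vc=[60, 28, 21]
13: 0xe2 (blk 28, set 4) → VC-HIT  vc=[60, 44, 21]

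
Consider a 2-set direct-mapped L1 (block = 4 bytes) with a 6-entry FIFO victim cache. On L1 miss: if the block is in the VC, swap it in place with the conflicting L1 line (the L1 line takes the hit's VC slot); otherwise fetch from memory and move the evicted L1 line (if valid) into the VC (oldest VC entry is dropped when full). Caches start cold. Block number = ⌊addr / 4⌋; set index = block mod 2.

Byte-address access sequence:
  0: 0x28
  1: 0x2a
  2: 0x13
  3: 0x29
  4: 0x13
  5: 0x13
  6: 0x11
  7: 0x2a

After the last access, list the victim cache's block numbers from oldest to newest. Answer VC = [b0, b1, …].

VC = [4]

  [0] addr=0x28 blk=10 s=0: MISS | VC []
  [1] addr=0x2a blk=10 s=0: L1-HIT | VC []
  [2] addr=0x13 blk=4 s=0: MISS | VC [10]
  [3] addr=0x29 blk=10 s=0: VC-HIT | VC [4]
  [4] addr=0x13 blk=4 s=0: VC-HIT | VC [10]
  [5] addr=0x13 blk=4 s=0: L1-HIT | VC [10]
  [6] addr=0x11 blk=4 s=0: L1-HIT | VC [10]
  [7] addr=0x2a blk=10 s=0: VC-HIT | VC [4]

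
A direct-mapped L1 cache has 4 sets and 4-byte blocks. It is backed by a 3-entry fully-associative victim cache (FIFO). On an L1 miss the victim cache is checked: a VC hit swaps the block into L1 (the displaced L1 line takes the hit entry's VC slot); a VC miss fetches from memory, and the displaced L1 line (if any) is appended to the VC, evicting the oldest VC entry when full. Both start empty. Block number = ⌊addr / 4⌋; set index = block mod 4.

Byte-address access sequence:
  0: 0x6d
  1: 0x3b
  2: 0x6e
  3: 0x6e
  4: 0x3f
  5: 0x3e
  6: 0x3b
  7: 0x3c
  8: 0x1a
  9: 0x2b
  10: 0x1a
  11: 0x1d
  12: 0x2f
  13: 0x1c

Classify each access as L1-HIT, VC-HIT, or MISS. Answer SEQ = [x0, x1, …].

  [0] addr=0x6d blk=27 s=3: MISS | VC []
  [1] addr=0x3b blk=14 s=2: MISS | VC []
  [2] addr=0x6e blk=27 s=3: L1-HIT | VC []
  [3] addr=0x6e blk=27 s=3: L1-HIT | VC []
  [4] addr=0x3f blk=15 s=3: MISS | VC [27]
  [5] addr=0x3e blk=15 s=3: L1-HIT | VC [27]
  [6] addr=0x3b blk=14 s=2: L1-HIT | VC [27]
  [7] addr=0x3c blk=15 s=3: L1-HIT | VC [27]
  [8] addr=0x1a blk=6 s=2: MISS | VC [27, 14]
  [9] addr=0x2b blk=10 s=2: MISS | VC [27, 14, 6]
  [10] addr=0x1a blk=6 s=2: VC-HIT | VC [27, 14, 10]
  [11] addr=0x1d blk=7 s=3: MISS | VC [14, 10, 15]
  [12] addr=0x2f blk=11 s=3: MISS | VC [10, 15, 7]
  [13] addr=0x1c blk=7 s=3: VC-HIT | VC [10, 15, 11]

SEQ = [MISS, MISS, L1-HIT, L1-HIT, MISS, L1-HIT, L1-HIT, L1-HIT, MISS, MISS, VC-HIT, MISS, MISS, VC-HIT]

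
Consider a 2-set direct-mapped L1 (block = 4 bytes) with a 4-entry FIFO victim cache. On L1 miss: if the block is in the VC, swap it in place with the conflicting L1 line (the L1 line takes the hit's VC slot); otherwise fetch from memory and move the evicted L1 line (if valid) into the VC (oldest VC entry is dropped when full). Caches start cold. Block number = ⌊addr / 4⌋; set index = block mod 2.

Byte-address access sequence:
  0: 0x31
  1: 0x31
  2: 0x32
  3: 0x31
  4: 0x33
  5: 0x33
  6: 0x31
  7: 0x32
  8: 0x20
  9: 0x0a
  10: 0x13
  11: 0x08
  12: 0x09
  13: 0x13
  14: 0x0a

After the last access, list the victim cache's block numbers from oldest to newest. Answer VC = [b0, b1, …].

VC = [12, 8, 4]

  [0] addr=0x31 blk=12 s=0: MISS | VC []
  [1] addr=0x31 blk=12 s=0: L1-HIT | VC []
  [2] addr=0x32 blk=12 s=0: L1-HIT | VC []
  [3] addr=0x31 blk=12 s=0: L1-HIT | VC []
  [4] addr=0x33 blk=12 s=0: L1-HIT | VC []
  [5] addr=0x33 blk=12 s=0: L1-HIT | VC []
  [6] addr=0x31 blk=12 s=0: L1-HIT | VC []
  [7] addr=0x32 blk=12 s=0: L1-HIT | VC []
  [8] addr=0x20 blk=8 s=0: MISS | VC [12]
  [9] addr=0xa blk=2 s=0: MISS | VC [12, 8]
  [10] addr=0x13 blk=4 s=0: MISS | VC [12, 8, 2]
  [11] addr=0x8 blk=2 s=0: VC-HIT | VC [12, 8, 4]
  [12] addr=0x9 blk=2 s=0: L1-HIT | VC [12, 8, 4]
  [13] addr=0x13 blk=4 s=0: VC-HIT | VC [12, 8, 2]
  [14] addr=0xa blk=2 s=0: VC-HIT | VC [12, 8, 4]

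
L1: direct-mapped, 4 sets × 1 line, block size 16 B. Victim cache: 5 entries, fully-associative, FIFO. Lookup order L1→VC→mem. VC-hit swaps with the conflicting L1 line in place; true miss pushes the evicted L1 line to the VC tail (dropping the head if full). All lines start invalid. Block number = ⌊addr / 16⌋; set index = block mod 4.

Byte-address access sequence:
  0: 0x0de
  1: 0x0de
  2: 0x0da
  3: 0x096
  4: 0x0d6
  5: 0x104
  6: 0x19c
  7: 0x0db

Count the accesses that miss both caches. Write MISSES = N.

  [0] addr=0xde blk=13 s=1: MISS | VC []
  [1] addr=0xde blk=13 s=1: L1-HIT | VC []
  [2] addr=0xda blk=13 s=1: L1-HIT | VC []
  [3] addr=0x96 blk=9 s=1: MISS | VC [13]
  [4] addr=0xd6 blk=13 s=1: VC-HIT | VC [9]
  [5] addr=0x104 blk=16 s=0: MISS | VC [9]
  [6] addr=0x19c blk=25 s=1: MISS | VC [9, 13]
  [7] addr=0xdb blk=13 s=1: VC-HIT | VC [9, 25]

MISSES = 4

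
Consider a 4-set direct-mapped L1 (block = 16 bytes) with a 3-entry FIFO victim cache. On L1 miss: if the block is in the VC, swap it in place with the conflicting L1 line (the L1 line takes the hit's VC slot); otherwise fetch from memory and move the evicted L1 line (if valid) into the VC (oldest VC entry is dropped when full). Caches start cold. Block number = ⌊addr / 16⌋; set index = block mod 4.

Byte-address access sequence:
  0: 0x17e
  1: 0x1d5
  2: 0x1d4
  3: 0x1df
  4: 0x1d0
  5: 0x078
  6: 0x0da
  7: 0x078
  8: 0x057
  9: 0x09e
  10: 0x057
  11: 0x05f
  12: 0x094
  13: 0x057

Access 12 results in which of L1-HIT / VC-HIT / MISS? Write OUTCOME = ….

0: 0x17e (blk 23, set 3) → MISS  vc=[]
1: 0x1d5 (blk 29, set 1) → MISS  vc=[]
2: 0x1d4 (blk 29, set 1) → L1-HIT  vc=[]
3: 0x1df (blk 29, set 1) → L1-HIT  vc=[]
4: 0x1d0 (blk 29, set 1) → L1-HIT  vc=[]
5: 0x78 (blk 7, set 3) → MISS  vc=[23]
6: 0xda (blk 13, set 1) → MISS  vc=[23, 29]
7: 0x78 (blk 7, set 3) → L1-HIT  vc=[23, 29]
8: 0x57 (blk 5, set 1) → MISS  vc=[23, 29, 13]
9: 0x9e (blk 9, set 1) → MISS  vc=[29, 13, 5]
10: 0x57 (blk 5, set 1) → VC-HIT  vc=[29, 13, 9]
11: 0x5f (blk 5, set 1) → L1-HIT  vc=[29, 13, 9]
12: 0x94 (blk 9, set 1) → VC-HIT  vc=[29, 13, 5]
13: 0x57 (blk 5, set 1) → VC-HIT  vc=[29, 13, 9]

OUTCOME = VC-HIT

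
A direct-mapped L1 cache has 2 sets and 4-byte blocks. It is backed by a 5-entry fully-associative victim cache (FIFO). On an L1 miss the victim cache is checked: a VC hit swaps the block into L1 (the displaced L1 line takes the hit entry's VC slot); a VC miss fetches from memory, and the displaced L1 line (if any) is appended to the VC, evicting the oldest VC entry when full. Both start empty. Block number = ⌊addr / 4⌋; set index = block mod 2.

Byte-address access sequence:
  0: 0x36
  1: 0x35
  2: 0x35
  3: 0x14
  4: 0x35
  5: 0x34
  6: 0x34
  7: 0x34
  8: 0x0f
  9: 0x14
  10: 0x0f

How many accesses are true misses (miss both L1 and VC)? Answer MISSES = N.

#0 0x36→b13/s1 MISS; vc=[]
#1 0x35→b13/s1 L1-HIT; vc=[]
#2 0x35→b13/s1 L1-HIT; vc=[]
#3 0x14→b5/s1 MISS; vc=[13]
#4 0x35→b13/s1 VC-HIT; vc=[5]
#5 0x34→b13/s1 L1-HIT; vc=[5]
#6 0x34→b13/s1 L1-HIT; vc=[5]
#7 0x34→b13/s1 L1-HIT; vc=[5]
#8 0xf→b3/s1 MISS; vc=[5,13]
#9 0x14→b5/s1 VC-HIT; vc=[3,13]
#10 0xf→b3/s1 VC-HIT; vc=[5,13]

MISSES = 3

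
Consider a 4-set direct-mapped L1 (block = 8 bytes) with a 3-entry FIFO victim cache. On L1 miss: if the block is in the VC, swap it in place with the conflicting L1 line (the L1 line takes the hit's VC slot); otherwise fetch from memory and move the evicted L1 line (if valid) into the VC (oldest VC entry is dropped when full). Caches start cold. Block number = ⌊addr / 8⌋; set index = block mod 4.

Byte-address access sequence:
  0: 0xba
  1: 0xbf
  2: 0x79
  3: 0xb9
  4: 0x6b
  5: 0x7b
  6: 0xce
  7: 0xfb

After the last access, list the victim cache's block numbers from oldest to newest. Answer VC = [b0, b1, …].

0: 0xba (blk 23, set 3) → MISS  vc=[]
1: 0xbf (blk 23, set 3) → L1-HIT  vc=[]
2: 0x79 (blk 15, set 3) → MISS  vc=[23]
3: 0xb9 (blk 23, set 3) → VC-HIT  vc=[15]
4: 0x6b (blk 13, set 1) → MISS  vc=[15]
5: 0x7b (blk 15, set 3) → VC-HIT  vc=[23]
6: 0xce (blk 25, set 1) → MISS  vc=[23, 13]
7: 0xfb (blk 31, set 3) → MISS  vc=[23, 13, 15]

VC = [23, 13, 15]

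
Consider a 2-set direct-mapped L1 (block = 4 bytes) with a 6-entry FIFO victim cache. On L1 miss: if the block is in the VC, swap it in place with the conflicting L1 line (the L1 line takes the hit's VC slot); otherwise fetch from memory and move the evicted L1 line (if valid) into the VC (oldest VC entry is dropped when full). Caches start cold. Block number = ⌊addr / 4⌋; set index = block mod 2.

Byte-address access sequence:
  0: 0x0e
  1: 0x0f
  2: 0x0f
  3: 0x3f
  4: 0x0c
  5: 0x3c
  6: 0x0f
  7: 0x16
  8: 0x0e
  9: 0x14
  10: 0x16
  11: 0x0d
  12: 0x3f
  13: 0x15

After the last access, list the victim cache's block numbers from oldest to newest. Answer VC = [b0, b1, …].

VC = [3, 15]

  [0] addr=0xe blk=3 s=1: MISS | VC []
  [1] addr=0xf blk=3 s=1: L1-HIT | VC []
  [2] addr=0xf blk=3 s=1: L1-HIT | VC []
  [3] addr=0x3f blk=15 s=1: MISS | VC [3]
  [4] addr=0xc blk=3 s=1: VC-HIT | VC [15]
  [5] addr=0x3c blk=15 s=1: VC-HIT | VC [3]
  [6] addr=0xf blk=3 s=1: VC-HIT | VC [15]
  [7] addr=0x16 blk=5 s=1: MISS | VC [15, 3]
  [8] addr=0xe blk=3 s=1: VC-HIT | VC [15, 5]
  [9] addr=0x14 blk=5 s=1: VC-HIT | VC [15, 3]
  [10] addr=0x16 blk=5 s=1: L1-HIT | VC [15, 3]
  [11] addr=0xd blk=3 s=1: VC-HIT | VC [15, 5]
  [12] addr=0x3f blk=15 s=1: VC-HIT | VC [3, 5]
  [13] addr=0x15 blk=5 s=1: VC-HIT | VC [3, 15]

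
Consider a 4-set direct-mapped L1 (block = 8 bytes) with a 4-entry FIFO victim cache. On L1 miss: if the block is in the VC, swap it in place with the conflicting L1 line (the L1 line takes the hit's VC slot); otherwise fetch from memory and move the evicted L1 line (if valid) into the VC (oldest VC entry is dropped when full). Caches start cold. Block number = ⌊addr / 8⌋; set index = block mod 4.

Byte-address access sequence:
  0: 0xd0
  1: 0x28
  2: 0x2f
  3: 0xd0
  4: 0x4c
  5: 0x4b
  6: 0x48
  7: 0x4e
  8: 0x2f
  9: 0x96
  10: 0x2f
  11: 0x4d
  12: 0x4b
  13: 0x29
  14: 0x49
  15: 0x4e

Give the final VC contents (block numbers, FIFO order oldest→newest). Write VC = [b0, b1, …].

#0 0xd0→b26/s2 MISS; vc=[]
#1 0x28→b5/s1 MISS; vc=[]
#2 0x2f→b5/s1 L1-HIT; vc=[]
#3 0xd0→b26/s2 L1-HIT; vc=[]
#4 0x4c→b9/s1 MISS; vc=[5]
#5 0x4b→b9/s1 L1-HIT; vc=[5]
#6 0x48→b9/s1 L1-HIT; vc=[5]
#7 0x4e→b9/s1 L1-HIT; vc=[5]
#8 0x2f→b5/s1 VC-HIT; vc=[9]
#9 0x96→b18/s2 MISS; vc=[9,26]
#10 0x2f→b5/s1 L1-HIT; vc=[9,26]
#11 0x4d→b9/s1 VC-HIT; vc=[5,26]
#12 0x4b→b9/s1 L1-HIT; vc=[5,26]
#13 0x29→b5/s1 VC-HIT; vc=[9,26]
#14 0x49→b9/s1 VC-HIT; vc=[5,26]
#15 0x4e→b9/s1 L1-HIT; vc=[5,26]

VC = [5, 26]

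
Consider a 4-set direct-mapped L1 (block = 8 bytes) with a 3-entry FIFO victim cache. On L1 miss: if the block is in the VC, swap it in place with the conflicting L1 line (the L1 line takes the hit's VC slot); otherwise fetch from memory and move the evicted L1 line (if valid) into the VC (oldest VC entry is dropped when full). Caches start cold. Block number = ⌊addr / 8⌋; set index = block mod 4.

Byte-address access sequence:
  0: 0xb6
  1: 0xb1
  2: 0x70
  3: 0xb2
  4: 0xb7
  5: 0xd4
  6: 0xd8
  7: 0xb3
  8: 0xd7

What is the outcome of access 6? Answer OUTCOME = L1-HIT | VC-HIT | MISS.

#0 0xb6→b22/s2 MISS; vc=[]
#1 0xb1→b22/s2 L1-HIT; vc=[]
#2 0x70→b14/s2 MISS; vc=[22]
#3 0xb2→b22/s2 VC-HIT; vc=[14]
#4 0xb7→b22/s2 L1-HIT; vc=[14]
#5 0xd4→b26/s2 MISS; vc=[14,22]
#6 0xd8→b27/s3 MISS; vc=[14,22]
#7 0xb3→b22/s2 VC-HIT; vc=[14,26]
#8 0xd7→b26/s2 VC-HIT; vc=[14,22]

OUTCOME = MISS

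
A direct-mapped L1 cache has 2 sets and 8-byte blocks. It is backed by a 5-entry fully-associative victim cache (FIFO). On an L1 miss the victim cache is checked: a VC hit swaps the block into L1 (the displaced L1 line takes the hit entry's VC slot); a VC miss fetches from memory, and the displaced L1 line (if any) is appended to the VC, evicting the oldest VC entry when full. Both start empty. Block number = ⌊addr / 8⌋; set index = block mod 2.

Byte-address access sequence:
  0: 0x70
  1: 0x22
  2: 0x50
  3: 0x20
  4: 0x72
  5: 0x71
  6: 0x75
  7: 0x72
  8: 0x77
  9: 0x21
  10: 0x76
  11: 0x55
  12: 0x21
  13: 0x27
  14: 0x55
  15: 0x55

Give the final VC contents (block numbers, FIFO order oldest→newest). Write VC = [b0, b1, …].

0: 0x70 (blk 14, set 0) → MISS  vc=[]
1: 0x22 (blk 4, set 0) → MISS  vc=[14]
2: 0x50 (blk 10, set 0) → MISS  vc=[14, 4]
3: 0x20 (blk 4, set 0) → VC-HIT  vc=[14, 10]
4: 0x72 (blk 14, set 0) → VC-HIT  vc=[4, 10]
5: 0x71 (blk 14, set 0) → L1-HIT  vc=[4, 10]
6: 0x75 (blk 14, set 0) → L1-HIT  vc=[4, 10]
7: 0x72 (blk 14, set 0) → L1-HIT  vc=[4, 10]
8: 0x77 (blk 14, set 0) → L1-HIT  vc=[4, 10]
9: 0x21 (blk 4, set 0) → VC-HIT  vc=[14, 10]
10: 0x76 (blk 14, set 0) → VC-HIT  vc=[4, 10]
11: 0x55 (blk 10, set 0) → VC-HIT  vc=[4, 14]
12: 0x21 (blk 4, set 0) → VC-HIT  vc=[10, 14]
13: 0x27 (blk 4, set 0) → L1-HIT  vc=[10, 14]
14: 0x55 (blk 10, set 0) → VC-HIT  vc=[4, 14]
15: 0x55 (blk 10, set 0) → L1-HIT  vc=[4, 14]

VC = [4, 14]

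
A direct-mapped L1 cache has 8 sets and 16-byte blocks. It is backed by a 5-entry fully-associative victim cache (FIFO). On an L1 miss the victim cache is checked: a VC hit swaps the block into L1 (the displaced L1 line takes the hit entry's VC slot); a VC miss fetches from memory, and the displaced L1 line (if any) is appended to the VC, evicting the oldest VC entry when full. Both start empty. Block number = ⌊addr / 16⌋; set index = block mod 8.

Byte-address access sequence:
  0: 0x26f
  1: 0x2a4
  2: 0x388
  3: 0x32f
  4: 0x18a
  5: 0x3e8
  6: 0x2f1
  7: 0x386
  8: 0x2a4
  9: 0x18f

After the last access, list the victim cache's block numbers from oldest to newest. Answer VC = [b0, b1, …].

  [0] addr=0x26f blk=38 s=6: MISS | VC []
  [1] addr=0x2a4 blk=42 s=2: MISS | VC []
  [2] addr=0x388 blk=56 s=0: MISS | VC []
  [3] addr=0x32f blk=50 s=2: MISS | VC [42]
  [4] addr=0x18a blk=24 s=0: MISS | VC [42, 56]
  [5] addr=0x3e8 blk=62 s=6: MISS | VC [42, 56, 38]
  [6] addr=0x2f1 blk=47 s=7: MISS | VC [42, 56, 38]
  [7] addr=0x386 blk=56 s=0: VC-HIT | VC [42, 24, 38]
  [8] addr=0x2a4 blk=42 s=2: VC-HIT | VC [50, 24, 38]
  [9] addr=0x18f blk=24 s=0: VC-HIT | VC [50, 56, 38]

VC = [50, 56, 38]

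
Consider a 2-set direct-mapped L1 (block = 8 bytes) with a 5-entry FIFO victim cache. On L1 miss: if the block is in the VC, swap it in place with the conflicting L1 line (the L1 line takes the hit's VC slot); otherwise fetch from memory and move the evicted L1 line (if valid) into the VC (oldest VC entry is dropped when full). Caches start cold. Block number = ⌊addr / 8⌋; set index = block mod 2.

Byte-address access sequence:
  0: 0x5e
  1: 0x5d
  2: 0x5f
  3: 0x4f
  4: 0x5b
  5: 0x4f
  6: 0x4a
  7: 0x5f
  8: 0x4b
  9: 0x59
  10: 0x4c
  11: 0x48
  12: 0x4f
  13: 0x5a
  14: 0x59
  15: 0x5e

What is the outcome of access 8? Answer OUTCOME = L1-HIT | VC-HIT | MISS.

OUTCOME = VC-HIT

  [0] addr=0x5e blk=11 s=1: MISS | VC []
  [1] addr=0x5d blk=11 s=1: L1-HIT | VC []
  [2] addr=0x5f blk=11 s=1: L1-HIT | VC []
  [3] addr=0x4f blk=9 s=1: MISS | VC [11]
  [4] addr=0x5b blk=11 s=1: VC-HIT | VC [9]
  [5] addr=0x4f blk=9 s=1: VC-HIT | VC [11]
  [6] addr=0x4a blk=9 s=1: L1-HIT | VC [11]
  [7] addr=0x5f blk=11 s=1: VC-HIT | VC [9]
  [8] addr=0x4b blk=9 s=1: VC-HIT | VC [11]
  [9] addr=0x59 blk=11 s=1: VC-HIT | VC [9]
  [10] addr=0x4c blk=9 s=1: VC-HIT | VC [11]
  [11] addr=0x48 blk=9 s=1: L1-HIT | VC [11]
  [12] addr=0x4f blk=9 s=1: L1-HIT | VC [11]
  [13] addr=0x5a blk=11 s=1: VC-HIT | VC [9]
  [14] addr=0x59 blk=11 s=1: L1-HIT | VC [9]
  [15] addr=0x5e blk=11 s=1: L1-HIT | VC [9]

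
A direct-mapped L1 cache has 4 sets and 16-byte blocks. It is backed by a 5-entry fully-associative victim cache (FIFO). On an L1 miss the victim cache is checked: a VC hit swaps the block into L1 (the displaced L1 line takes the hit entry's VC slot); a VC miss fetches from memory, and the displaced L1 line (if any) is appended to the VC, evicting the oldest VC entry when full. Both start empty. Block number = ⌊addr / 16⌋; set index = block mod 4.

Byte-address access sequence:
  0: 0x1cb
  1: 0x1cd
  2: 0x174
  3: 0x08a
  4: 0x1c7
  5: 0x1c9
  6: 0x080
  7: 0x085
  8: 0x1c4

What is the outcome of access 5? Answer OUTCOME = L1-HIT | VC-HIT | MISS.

  [0] addr=0x1cb blk=28 s=0: MISS | VC []
  [1] addr=0x1cd blk=28 s=0: L1-HIT | VC []
  [2] addr=0x174 blk=23 s=3: MISS | VC []
  [3] addr=0x8a blk=8 s=0: MISS | VC [28]
  [4] addr=0x1c7 blk=28 s=0: VC-HIT | VC [8]
  [5] addr=0x1c9 blk=28 s=0: L1-HIT | VC [8]
  [6] addr=0x80 blk=8 s=0: VC-HIT | VC [28]
  [7] addr=0x85 blk=8 s=0: L1-HIT | VC [28]
  [8] addr=0x1c4 blk=28 s=0: VC-HIT | VC [8]

OUTCOME = L1-HIT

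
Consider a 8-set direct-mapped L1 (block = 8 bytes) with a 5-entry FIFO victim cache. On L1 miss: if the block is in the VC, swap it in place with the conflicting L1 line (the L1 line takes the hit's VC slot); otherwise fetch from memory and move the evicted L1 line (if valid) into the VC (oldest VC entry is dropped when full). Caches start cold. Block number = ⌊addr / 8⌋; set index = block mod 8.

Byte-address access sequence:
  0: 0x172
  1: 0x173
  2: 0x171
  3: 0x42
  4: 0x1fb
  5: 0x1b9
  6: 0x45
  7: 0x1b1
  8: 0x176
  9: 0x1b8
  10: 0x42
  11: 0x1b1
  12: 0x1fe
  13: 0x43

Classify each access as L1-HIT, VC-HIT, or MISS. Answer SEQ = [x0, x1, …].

  [0] addr=0x172 blk=46 s=6: MISS | VC []
  [1] addr=0x173 blk=46 s=6: L1-HIT | VC []
  [2] addr=0x171 blk=46 s=6: L1-HIT | VC []
  [3] addr=0x42 blk=8 s=0: MISS | VC []
  [4] addr=0x1fb blk=63 s=7: MISS | VC []
  [5] addr=0x1b9 blk=55 s=7: MISS | VC [63]
  [6] addr=0x45 blk=8 s=0: L1-HIT | VC [63]
  [7] addr=0x1b1 blk=54 s=6: MISS | VC [63, 46]
  [8] addr=0x176 blk=46 s=6: VC-HIT | VC [63, 54]
  [9] addr=0x1b8 blk=55 s=7: L1-HIT | VC [63, 54]
  [10] addr=0x42 blk=8 s=0: L1-HIT | VC [63, 54]
  [11] addr=0x1b1 blk=54 s=6: VC-HIT | VC [63, 46]
  [12] addr=0x1fe blk=63 s=7: VC-HIT | VC [55, 46]
  [13] addr=0x43 blk=8 s=0: L1-HIT | VC [55, 46]

SEQ = [MISS, L1-HIT, L1-HIT, MISS, MISS, MISS, L1-HIT, MISS, VC-HIT, L1-HIT, L1-HIT, VC-HIT, VC-HIT, L1-HIT]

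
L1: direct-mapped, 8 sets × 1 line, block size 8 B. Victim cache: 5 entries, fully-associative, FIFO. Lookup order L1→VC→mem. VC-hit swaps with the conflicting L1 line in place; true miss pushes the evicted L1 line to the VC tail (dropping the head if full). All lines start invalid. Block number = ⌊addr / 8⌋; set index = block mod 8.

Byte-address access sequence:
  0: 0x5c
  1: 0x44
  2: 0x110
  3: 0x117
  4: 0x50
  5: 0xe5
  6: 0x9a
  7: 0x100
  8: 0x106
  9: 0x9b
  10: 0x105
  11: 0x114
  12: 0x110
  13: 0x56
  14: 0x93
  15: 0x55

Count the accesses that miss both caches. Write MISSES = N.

0: 0x5c (blk 11, set 3) → MISS  vc=[]
1: 0x44 (blk 8, set 0) → MISS  vc=[]
2: 0x110 (blk 34, set 2) → MISS  vc=[]
3: 0x117 (blk 34, set 2) → L1-HIT  vc=[]
4: 0x50 (blk 10, set 2) → MISS  vc=[34]
5: 0xe5 (blk 28, set 4) → MISS  vc=[34]
6: 0x9a (blk 19, set 3) → MISS  vc=[34, 11]
7: 0x100 (blk 32, set 0) → MISS  vc=[34, 11, 8]
8: 0x106 (blk 32, set 0) → L1-HIT  vc=[34, 11, 8]
9: 0x9b (blk 19, set 3) → L1-HIT  vc=[34, 11, 8]
10: 0x105 (blk 32, set 0) → L1-HIT  vc=[34, 11, 8]
11: 0x114 (blk 34, set 2) → VC-HIT  vc=[10, 11, 8]
12: 0x110 (blk 34, set 2) → L1-HIT  vc=[10, 11, 8]
13: 0x56 (blk 10, set 2) → VC-HIT  vc=[34, 11, 8]
14: 0x93 (blk 18, set 2) → MISS  vc=[34, 11, 8, 10]
15: 0x55 (blk 10, set 2) → VC-HIT  vc=[34, 11, 8, 18]

MISSES = 8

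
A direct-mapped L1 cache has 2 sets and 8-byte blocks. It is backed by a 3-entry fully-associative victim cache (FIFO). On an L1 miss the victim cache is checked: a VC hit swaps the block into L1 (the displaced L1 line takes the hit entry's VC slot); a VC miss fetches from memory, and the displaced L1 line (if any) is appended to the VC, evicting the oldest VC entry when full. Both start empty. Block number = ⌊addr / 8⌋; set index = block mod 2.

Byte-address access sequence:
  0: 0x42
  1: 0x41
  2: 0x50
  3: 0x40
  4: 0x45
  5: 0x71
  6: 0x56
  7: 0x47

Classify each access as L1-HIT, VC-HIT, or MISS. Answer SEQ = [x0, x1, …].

SEQ = [MISS, L1-HIT, MISS, VC-HIT, L1-HIT, MISS, VC-HIT, VC-HIT]

  [0] addr=0x42 blk=8 s=0: MISS | VC []
  [1] addr=0x41 blk=8 s=0: L1-HIT | VC []
  [2] addr=0x50 blk=10 s=0: MISS | VC [8]
  [3] addr=0x40 blk=8 s=0: VC-HIT | VC [10]
  [4] addr=0x45 blk=8 s=0: L1-HIT | VC [10]
  [5] addr=0x71 blk=14 s=0: MISS | VC [10, 8]
  [6] addr=0x56 blk=10 s=0: VC-HIT | VC [14, 8]
  [7] addr=0x47 blk=8 s=0: VC-HIT | VC [14, 10]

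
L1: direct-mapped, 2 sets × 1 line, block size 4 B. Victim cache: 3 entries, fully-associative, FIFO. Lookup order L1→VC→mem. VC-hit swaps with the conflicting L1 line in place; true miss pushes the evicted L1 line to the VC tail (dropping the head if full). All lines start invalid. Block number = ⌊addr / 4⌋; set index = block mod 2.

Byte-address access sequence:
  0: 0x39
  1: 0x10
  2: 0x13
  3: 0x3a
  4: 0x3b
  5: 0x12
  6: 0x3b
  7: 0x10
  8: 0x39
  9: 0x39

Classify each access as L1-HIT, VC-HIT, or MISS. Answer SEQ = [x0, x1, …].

  [0] addr=0x39 blk=14 s=0: MISS | VC []
  [1] addr=0x10 blk=4 s=0: MISS | VC [14]
  [2] addr=0x13 blk=4 s=0: L1-HIT | VC [14]
  [3] addr=0x3a blk=14 s=0: VC-HIT | VC [4]
  [4] addr=0x3b blk=14 s=0: L1-HIT | VC [4]
  [5] addr=0x12 blk=4 s=0: VC-HIT | VC [14]
  [6] addr=0x3b blk=14 s=0: VC-HIT | VC [4]
  [7] addr=0x10 blk=4 s=0: VC-HIT | VC [14]
  [8] addr=0x39 blk=14 s=0: VC-HIT | VC [4]
  [9] addr=0x39 blk=14 s=0: L1-HIT | VC [4]

SEQ = [MISS, MISS, L1-HIT, VC-HIT, L1-HIT, VC-HIT, VC-HIT, VC-HIT, VC-HIT, L1-HIT]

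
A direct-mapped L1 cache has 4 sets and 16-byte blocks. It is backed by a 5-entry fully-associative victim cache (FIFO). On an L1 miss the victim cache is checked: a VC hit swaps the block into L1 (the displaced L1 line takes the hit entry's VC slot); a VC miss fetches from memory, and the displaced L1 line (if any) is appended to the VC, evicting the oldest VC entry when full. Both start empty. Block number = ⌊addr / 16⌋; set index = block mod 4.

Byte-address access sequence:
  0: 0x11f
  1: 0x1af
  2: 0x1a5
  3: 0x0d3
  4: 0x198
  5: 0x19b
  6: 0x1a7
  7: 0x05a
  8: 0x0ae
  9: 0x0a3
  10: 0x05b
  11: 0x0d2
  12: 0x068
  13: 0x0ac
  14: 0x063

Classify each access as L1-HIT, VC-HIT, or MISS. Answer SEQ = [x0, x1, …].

SEQ = [MISS, MISS, L1-HIT, MISS, MISS, L1-HIT, L1-HIT, MISS, MISS, L1-HIT, L1-HIT, VC-HIT, MISS, VC-HIT, VC-HIT]

0: 0x11f (blk 17, set 1) → MISS  vc=[]
1: 0x1af (blk 26, set 2) → MISS  vc=[]
2: 0x1a5 (blk 26, set 2) → L1-HIT  vc=[]
3: 0xd3 (blk 13, set 1) → MISS  vc=[17]
4: 0x198 (blk 25, set 1) → MISS  vc=[17, 13]
5: 0x19b (blk 25, set 1) → L1-HIT  vc=[17, 13]
6: 0x1a7 (blk 26, set 2) → L1-HIT  vc=[17, 13]
7: 0x5a (blk 5, set 1) → MISS  vc=[17, 13, 25]
8: 0xae (blk 10, set 2) → MISS  vc=[17, 13, 25, 26]
9: 0xa3 (blk 10, set 2) → L1-HIT  vc=[17, 13, 25, 26]
10: 0x5b (blk 5, set 1) → L1-HIT  vc=[17, 13, 25, 26]
11: 0xd2 (blk 13, set 1) → VC-HIT  vc=[17, 5, 25, 26]
12: 0x68 (blk 6, set 2) → MISS  vc=[17, 5, 25, 26, 10]
13: 0xac (blk 10, set 2) → VC-HIT  vc=[17, 5, 25, 26, 6]
14: 0x63 (blk 6, set 2) → VC-HIT  vc=[17, 5, 25, 26, 10]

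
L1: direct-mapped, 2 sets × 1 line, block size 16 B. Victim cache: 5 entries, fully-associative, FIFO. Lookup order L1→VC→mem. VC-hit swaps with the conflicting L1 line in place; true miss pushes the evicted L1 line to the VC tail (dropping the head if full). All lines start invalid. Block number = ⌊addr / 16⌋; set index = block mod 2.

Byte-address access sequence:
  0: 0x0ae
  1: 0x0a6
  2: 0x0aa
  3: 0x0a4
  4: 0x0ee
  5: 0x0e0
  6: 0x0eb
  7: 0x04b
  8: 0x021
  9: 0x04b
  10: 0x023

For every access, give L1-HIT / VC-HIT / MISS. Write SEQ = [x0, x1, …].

  [0] addr=0xae blk=10 s=0: MISS | VC []
  [1] addr=0xa6 blk=10 s=0: L1-HIT | VC []
  [2] addr=0xaa blk=10 s=0: L1-HIT | VC []
  [3] addr=0xa4 blk=10 s=0: L1-HIT | VC []
  [4] addr=0xee blk=14 s=0: MISS | VC [10]
  [5] addr=0xe0 blk=14 s=0: L1-HIT | VC [10]
  [6] addr=0xeb blk=14 s=0: L1-HIT | VC [10]
  [7] addr=0x4b blk=4 s=0: MISS | VC [10, 14]
  [8] addr=0x21 blk=2 s=0: MISS | VC [10, 14, 4]
  [9] addr=0x4b blk=4 s=0: VC-HIT | VC [10, 14, 2]
  [10] addr=0x23 blk=2 s=0: VC-HIT | VC [10, 14, 4]

SEQ = [MISS, L1-HIT, L1-HIT, L1-HIT, MISS, L1-HIT, L1-HIT, MISS, MISS, VC-HIT, VC-HIT]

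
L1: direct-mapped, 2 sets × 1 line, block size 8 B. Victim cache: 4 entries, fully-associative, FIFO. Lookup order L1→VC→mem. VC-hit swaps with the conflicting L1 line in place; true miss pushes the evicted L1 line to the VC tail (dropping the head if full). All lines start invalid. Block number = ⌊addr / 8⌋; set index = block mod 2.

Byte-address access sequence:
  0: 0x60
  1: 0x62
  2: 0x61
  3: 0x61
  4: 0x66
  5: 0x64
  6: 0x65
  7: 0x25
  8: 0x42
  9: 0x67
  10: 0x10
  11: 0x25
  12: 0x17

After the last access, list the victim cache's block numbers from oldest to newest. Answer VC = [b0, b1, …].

0: 0x60 (blk 12, set 0) → MISS  vc=[]
1: 0x62 (blk 12, set 0) → L1-HIT  vc=[]
2: 0x61 (blk 12, set 0) → L1-HIT  vc=[]
3: 0x61 (blk 12, set 0) → L1-HIT  vc=[]
4: 0x66 (blk 12, set 0) → L1-HIT  vc=[]
5: 0x64 (blk 12, set 0) → L1-HIT  vc=[]
6: 0x65 (blk 12, set 0) → L1-HIT  vc=[]
7: 0x25 (blk 4, set 0) → MISS  vc=[12]
8: 0x42 (blk 8, set 0) → MISS  vc=[12, 4]
9: 0x67 (blk 12, set 0) → VC-HIT  vc=[8, 4]
10: 0x10 (blk 2, set 0) → MISS  vc=[8, 4, 12]
11: 0x25 (blk 4, set 0) → VC-HIT  vc=[8, 2, 12]
12: 0x17 (blk 2, set 0) → VC-HIT  vc=[8, 4, 12]

VC = [8, 4, 12]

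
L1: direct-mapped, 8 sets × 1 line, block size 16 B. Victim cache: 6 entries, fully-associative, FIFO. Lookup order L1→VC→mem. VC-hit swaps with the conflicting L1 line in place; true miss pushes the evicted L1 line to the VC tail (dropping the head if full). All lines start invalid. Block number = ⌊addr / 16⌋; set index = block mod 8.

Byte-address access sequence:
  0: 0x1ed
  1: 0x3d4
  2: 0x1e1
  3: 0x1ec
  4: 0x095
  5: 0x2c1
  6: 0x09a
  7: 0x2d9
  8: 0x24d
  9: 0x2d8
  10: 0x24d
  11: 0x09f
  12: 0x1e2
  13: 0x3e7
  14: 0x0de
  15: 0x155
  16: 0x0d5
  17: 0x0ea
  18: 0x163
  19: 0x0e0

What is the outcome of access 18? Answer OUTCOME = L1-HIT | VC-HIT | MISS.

OUTCOME = MISS

0: 0x1ed (blk 30, set 6) → MISS  vc=[]
1: 0x3d4 (blk 61, set 5) → MISS  vc=[]
2: 0x1e1 (blk 30, set 6) → L1-HIT  vc=[]
3: 0x1ec (blk 30, set 6) → L1-HIT  vc=[]
4: 0x95 (blk 9, set 1) → MISS  vc=[]
5: 0x2c1 (blk 44, set 4) → MISS  vc=[]
6: 0x9a (blk 9, set 1) → L1-HIT  vc=[]
7: 0x2d9 (blk 45, set 5) → MISS  vc=[61]
8: 0x24d (blk 36, set 4) → MISS  vc=[61, 44]
9: 0x2d8 (blk 45, set 5) → L1-HIT  vc=[61, 44]
10: 0x24d (blk 36, set 4) → L1-HIT  vc=[61, 44]
11: 0x9f (blk 9, set 1) → L1-HIT  vc=[61, 44]
12: 0x1e2 (blk 30, set 6) → L1-HIT  vc=[61, 44]
13: 0x3e7 (blk 62, set 6) → MISS  vc=[61, 44, 30]
14: 0xde (blk 13, set 5) → MISS  vc=[61, 44, 30, 45]
15: 0x155 (blk 21, set 5) → MISS  vc=[61, 44, 30, 45, 13]
16: 0xd5 (blk 13, set 5) → VC-HIT  vc=[61, 44, 30, 45, 21]
17: 0xea (blk 14, set 6) → MISS  vc=[61, 44, 30, 45, 21, 62]
18: 0x163 (blk 22, set 6) → MISS  vc=[44, 30, 45, 21, 62, 14]
19: 0xe0 (blk 14, set 6) → VC-HIT  vc=[44, 30, 45, 21, 62, 22]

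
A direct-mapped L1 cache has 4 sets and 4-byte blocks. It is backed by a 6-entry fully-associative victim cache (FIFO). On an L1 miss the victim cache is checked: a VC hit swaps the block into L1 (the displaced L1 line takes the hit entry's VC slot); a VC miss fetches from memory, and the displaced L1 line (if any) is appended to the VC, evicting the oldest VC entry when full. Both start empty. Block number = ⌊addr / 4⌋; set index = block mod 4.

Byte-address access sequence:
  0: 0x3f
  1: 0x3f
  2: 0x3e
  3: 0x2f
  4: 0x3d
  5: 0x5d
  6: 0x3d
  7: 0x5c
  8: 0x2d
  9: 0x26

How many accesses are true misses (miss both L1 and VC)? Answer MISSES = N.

#0 0x3f→b15/s3 MISS; vc=[]
#1 0x3f→b15/s3 L1-HIT; vc=[]
#2 0x3e→b15/s3 L1-HIT; vc=[]
#3 0x2f→b11/s3 MISS; vc=[15]
#4 0x3d→b15/s3 VC-HIT; vc=[11]
#5 0x5d→b23/s3 MISS; vc=[11,15]
#6 0x3d→b15/s3 VC-HIT; vc=[11,23]
#7 0x5c→b23/s3 VC-HIT; vc=[11,15]
#8 0x2d→b11/s3 VC-HIT; vc=[23,15]
#9 0x26→b9/s1 MISS; vc=[23,15]

MISSES = 4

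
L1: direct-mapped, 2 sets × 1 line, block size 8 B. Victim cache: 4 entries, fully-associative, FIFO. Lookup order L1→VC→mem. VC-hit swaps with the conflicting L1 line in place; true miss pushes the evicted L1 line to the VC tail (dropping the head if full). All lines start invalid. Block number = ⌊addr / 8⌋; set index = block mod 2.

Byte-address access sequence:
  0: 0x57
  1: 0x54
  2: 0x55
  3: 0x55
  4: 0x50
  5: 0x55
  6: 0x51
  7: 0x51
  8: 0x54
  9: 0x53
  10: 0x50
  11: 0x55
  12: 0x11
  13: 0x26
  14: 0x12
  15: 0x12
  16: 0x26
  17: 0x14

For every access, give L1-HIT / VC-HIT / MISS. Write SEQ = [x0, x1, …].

SEQ = [MISS, L1-HIT, L1-HIT, L1-HIT, L1-HIT, L1-HIT, L1-HIT, L1-HIT, L1-HIT, L1-HIT, L1-HIT, L1-HIT, MISS, MISS, VC-HIT, L1-HIT, VC-HIT, VC-HIT]

0: 0x57 (blk 10, set 0) → MISS  vc=[]
1: 0x54 (blk 10, set 0) → L1-HIT  vc=[]
2: 0x55 (blk 10, set 0) → L1-HIT  vc=[]
3: 0x55 (blk 10, set 0) → L1-HIT  vc=[]
4: 0x50 (blk 10, set 0) → L1-HIT  vc=[]
5: 0x55 (blk 10, set 0) → L1-HIT  vc=[]
6: 0x51 (blk 10, set 0) → L1-HIT  vc=[]
7: 0x51 (blk 10, set 0) → L1-HIT  vc=[]
8: 0x54 (blk 10, set 0) → L1-HIT  vc=[]
9: 0x53 (blk 10, set 0) → L1-HIT  vc=[]
10: 0x50 (blk 10, set 0) → L1-HIT  vc=[]
11: 0x55 (blk 10, set 0) → L1-HIT  vc=[]
12: 0x11 (blk 2, set 0) → MISS  vc=[10]
13: 0x26 (blk 4, set 0) → MISS  vc=[10, 2]
14: 0x12 (blk 2, set 0) → VC-HIT  vc=[10, 4]
15: 0x12 (blk 2, set 0) → L1-HIT  vc=[10, 4]
16: 0x26 (blk 4, set 0) → VC-HIT  vc=[10, 2]
17: 0x14 (blk 2, set 0) → VC-HIT  vc=[10, 4]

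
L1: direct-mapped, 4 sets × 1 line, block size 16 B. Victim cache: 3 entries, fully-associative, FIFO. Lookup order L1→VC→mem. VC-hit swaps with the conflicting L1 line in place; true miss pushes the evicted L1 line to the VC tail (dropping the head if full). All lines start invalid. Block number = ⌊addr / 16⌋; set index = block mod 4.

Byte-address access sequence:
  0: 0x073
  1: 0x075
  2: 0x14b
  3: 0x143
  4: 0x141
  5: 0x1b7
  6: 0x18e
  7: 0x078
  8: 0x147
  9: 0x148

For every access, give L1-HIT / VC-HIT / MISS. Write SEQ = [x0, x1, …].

  [0] addr=0x73 blk=7 s=3: MISS | VC []
  [1] addr=0x75 blk=7 s=3: L1-HIT | VC []
  [2] addr=0x14b blk=20 s=0: MISS | VC []
  [3] addr=0x143 blk=20 s=0: L1-HIT | VC []
  [4] addr=0x141 blk=20 s=0: L1-HIT | VC []
  [5] addr=0x1b7 blk=27 s=3: MISS | VC [7]
  [6] addr=0x18e blk=24 s=0: MISS | VC [7, 20]
  [7] addr=0x78 blk=7 s=3: VC-HIT | VC [27, 20]
  [8] addr=0x147 blk=20 s=0: VC-HIT | VC [27, 24]
  [9] addr=0x148 blk=20 s=0: L1-HIT | VC [27, 24]

SEQ = [MISS, L1-HIT, MISS, L1-HIT, L1-HIT, MISS, MISS, VC-HIT, VC-HIT, L1-HIT]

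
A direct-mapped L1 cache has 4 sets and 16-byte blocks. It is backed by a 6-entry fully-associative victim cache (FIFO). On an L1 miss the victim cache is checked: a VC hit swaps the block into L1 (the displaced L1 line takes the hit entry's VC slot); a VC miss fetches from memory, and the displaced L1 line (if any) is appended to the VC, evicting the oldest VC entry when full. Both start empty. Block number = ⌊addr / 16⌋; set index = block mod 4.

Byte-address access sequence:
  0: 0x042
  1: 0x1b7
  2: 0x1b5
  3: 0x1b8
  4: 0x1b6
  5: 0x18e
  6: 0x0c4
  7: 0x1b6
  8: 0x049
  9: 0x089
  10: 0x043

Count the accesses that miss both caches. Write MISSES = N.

MISSES = 5

  [0] addr=0x42 blk=4 s=0: MISS | VC []
  [1] addr=0x1b7 blk=27 s=3: MISS | VC []
  [2] addr=0x1b5 blk=27 s=3: L1-HIT | VC []
  [3] addr=0x1b8 blk=27 s=3: L1-HIT | VC []
  [4] addr=0x1b6 blk=27 s=3: L1-HIT | VC []
  [5] addr=0x18e blk=24 s=0: MISS | VC [4]
  [6] addr=0xc4 blk=12 s=0: MISS | VC [4, 24]
  [7] addr=0x1b6 blk=27 s=3: L1-HIT | VC [4, 24]
  [8] addr=0x49 blk=4 s=0: VC-HIT | VC [12, 24]
  [9] addr=0x89 blk=8 s=0: MISS | VC [12, 24, 4]
  [10] addr=0x43 blk=4 s=0: VC-HIT | VC [12, 24, 8]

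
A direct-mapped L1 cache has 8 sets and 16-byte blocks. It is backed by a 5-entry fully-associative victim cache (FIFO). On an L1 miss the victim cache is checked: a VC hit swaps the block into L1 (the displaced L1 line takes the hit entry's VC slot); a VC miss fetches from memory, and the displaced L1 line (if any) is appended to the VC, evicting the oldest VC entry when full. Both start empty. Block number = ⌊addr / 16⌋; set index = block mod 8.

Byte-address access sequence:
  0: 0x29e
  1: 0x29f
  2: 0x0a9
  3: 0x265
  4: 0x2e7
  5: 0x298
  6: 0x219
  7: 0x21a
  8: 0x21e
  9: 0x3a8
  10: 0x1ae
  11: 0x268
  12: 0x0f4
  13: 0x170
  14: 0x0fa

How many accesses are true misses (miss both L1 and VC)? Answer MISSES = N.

MISSES = 9

0: 0x29e (blk 41, set 1) → MISS  vc=[]
1: 0x29f (blk 41, set 1) → L1-HIT  vc=[]
2: 0xa9 (blk 10, set 2) → MISS  vc=[]
3: 0x265 (blk 38, set 6) → MISS  vc=[]
4: 0x2e7 (blk 46, set 6) → MISS  vc=[38]
5: 0x298 (blk 41, set 1) → L1-HIT  vc=[38]
6: 0x219 (blk 33, set 1) → MISS  vc=[38, 41]
7: 0x21a (blk 33, set 1) → L1-HIT  vc=[38, 41]
8: 0x21e (blk 33, set 1) → L1-HIT  vc=[38, 41]
9: 0x3a8 (blk 58, set 2) → MISS  vc=[38, 41, 10]
10: 0x1ae (blk 26, set 2) → MISS  vc=[38, 41, 10, 58]
11: 0x268 (blk 38, set 6) → VC-HIT  vc=[46, 41, 10, 58]
12: 0xf4 (blk 15, set 7) → MISS  vc=[46, 41, 10, 58]
13: 0x170 (blk 23, set 7) → MISS  vc=[46, 41, 10, 58, 15]
14: 0xfa (blk 15, set 7) → VC-HIT  vc=[46, 41, 10, 58, 23]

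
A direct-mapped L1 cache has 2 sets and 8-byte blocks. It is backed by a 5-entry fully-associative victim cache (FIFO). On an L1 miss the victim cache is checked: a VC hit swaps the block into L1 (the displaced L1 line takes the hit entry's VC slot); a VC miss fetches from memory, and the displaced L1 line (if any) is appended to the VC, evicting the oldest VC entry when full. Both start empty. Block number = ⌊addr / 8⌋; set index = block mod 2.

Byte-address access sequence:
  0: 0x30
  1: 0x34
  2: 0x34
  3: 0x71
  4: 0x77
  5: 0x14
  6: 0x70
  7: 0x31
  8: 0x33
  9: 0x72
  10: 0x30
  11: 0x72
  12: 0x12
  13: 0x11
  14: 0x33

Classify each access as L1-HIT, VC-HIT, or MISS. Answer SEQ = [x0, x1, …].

SEQ = [MISS, L1-HIT, L1-HIT, MISS, L1-HIT, MISS, VC-HIT, VC-HIT, L1-HIT, VC-HIT, VC-HIT, VC-HIT, VC-HIT, L1-HIT, VC-HIT]

  [0] addr=0x30 blk=6 s=0: MISS | VC []
  [1] addr=0x34 blk=6 s=0: L1-HIT | VC []
  [2] addr=0x34 blk=6 s=0: L1-HIT | VC []
  [3] addr=0x71 blk=14 s=0: MISS | VC [6]
  [4] addr=0x77 blk=14 s=0: L1-HIT | VC [6]
  [5] addr=0x14 blk=2 s=0: MISS | VC [6, 14]
  [6] addr=0x70 blk=14 s=0: VC-HIT | VC [6, 2]
  [7] addr=0x31 blk=6 s=0: VC-HIT | VC [14, 2]
  [8] addr=0x33 blk=6 s=0: L1-HIT | VC [14, 2]
  [9] addr=0x72 blk=14 s=0: VC-HIT | VC [6, 2]
  [10] addr=0x30 blk=6 s=0: VC-HIT | VC [14, 2]
  [11] addr=0x72 blk=14 s=0: VC-HIT | VC [6, 2]
  [12] addr=0x12 blk=2 s=0: VC-HIT | VC [6, 14]
  [13] addr=0x11 blk=2 s=0: L1-HIT | VC [6, 14]
  [14] addr=0x33 blk=6 s=0: VC-HIT | VC [2, 14]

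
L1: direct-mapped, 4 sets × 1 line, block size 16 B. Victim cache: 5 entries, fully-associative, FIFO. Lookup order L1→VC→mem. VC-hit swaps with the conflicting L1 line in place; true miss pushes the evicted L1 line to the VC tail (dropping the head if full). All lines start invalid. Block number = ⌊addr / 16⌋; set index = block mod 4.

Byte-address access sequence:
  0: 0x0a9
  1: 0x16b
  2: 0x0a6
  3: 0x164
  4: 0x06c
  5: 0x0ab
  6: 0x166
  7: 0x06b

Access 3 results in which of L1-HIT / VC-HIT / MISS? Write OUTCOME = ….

OUTCOME = VC-HIT

#0 0xa9→b10/s2 MISS; vc=[]
#1 0x16b→b22/s2 MISS; vc=[10]
#2 0xa6→b10/s2 VC-HIT; vc=[22]
#3 0x164→b22/s2 VC-HIT; vc=[10]
#4 0x6c→b6/s2 MISS; vc=[10,22]
#5 0xab→b10/s2 VC-HIT; vc=[6,22]
#6 0x166→b22/s2 VC-HIT; vc=[6,10]
#7 0x6b→b6/s2 VC-HIT; vc=[22,10]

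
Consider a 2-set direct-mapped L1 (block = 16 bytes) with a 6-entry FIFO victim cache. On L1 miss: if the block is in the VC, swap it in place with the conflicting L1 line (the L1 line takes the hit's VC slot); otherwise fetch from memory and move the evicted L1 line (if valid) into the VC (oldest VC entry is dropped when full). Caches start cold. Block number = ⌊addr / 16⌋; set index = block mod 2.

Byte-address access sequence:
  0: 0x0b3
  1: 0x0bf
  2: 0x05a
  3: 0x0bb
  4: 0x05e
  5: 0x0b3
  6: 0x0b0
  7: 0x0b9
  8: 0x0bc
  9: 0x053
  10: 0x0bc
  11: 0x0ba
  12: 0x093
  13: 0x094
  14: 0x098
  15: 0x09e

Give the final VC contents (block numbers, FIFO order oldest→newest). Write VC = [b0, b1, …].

  [0] addr=0xb3 blk=11 s=1: MISS | VC []
  [1] addr=0xbf blk=11 s=1: L1-HIT | VC []
  [2] addr=0x5a blk=5 s=1: MISS | VC [11]
  [3] addr=0xbb blk=11 s=1: VC-HIT | VC [5]
  [4] addr=0x5e blk=5 s=1: VC-HIT | VC [11]
  [5] addr=0xb3 blk=11 s=1: VC-HIT | VC [5]
  [6] addr=0xb0 blk=11 s=1: L1-HIT | VC [5]
  [7] addr=0xb9 blk=11 s=1: L1-HIT | VC [5]
  [8] addr=0xbc blk=11 s=1: L1-HIT | VC [5]
  [9] addr=0x53 blk=5 s=1: VC-HIT | VC [11]
  [10] addr=0xbc blk=11 s=1: VC-HIT | VC [5]
  [11] addr=0xba blk=11 s=1: L1-HIT | VC [5]
  [12] addr=0x93 blk=9 s=1: MISS | VC [5, 11]
  [13] addr=0x94 blk=9 s=1: L1-HIT | VC [5, 11]
  [14] addr=0x98 blk=9 s=1: L1-HIT | VC [5, 11]
  [15] addr=0x9e blk=9 s=1: L1-HIT | VC [5, 11]

VC = [5, 11]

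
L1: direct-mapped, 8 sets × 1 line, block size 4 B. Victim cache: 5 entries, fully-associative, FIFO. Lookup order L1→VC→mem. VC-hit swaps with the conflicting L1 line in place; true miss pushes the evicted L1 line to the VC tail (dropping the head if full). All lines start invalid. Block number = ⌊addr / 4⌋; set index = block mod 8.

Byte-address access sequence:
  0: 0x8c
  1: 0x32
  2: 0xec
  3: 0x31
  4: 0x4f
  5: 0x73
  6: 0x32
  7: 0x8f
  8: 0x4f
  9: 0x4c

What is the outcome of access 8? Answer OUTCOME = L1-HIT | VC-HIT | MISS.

OUTCOME = VC-HIT

  [0] addr=0x8c blk=35 s=3: MISS | VC []
  [1] addr=0x32 blk=12 s=4: MISS | VC []
  [2] addr=0xec blk=59 s=3: MISS | VC [35]
  [3] addr=0x31 blk=12 s=4: L1-HIT | VC [35]
  [4] addr=0x4f blk=19 s=3: MISS | VC [35, 59]
  [5] addr=0x73 blk=28 s=4: MISS | VC [35, 59, 12]
  [6] addr=0x32 blk=12 s=4: VC-HIT | VC [35, 59, 28]
  [7] addr=0x8f blk=35 s=3: VC-HIT | VC [19, 59, 28]
  [8] addr=0x4f blk=19 s=3: VC-HIT | VC [35, 59, 28]
  [9] addr=0x4c blk=19 s=3: L1-HIT | VC [35, 59, 28]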